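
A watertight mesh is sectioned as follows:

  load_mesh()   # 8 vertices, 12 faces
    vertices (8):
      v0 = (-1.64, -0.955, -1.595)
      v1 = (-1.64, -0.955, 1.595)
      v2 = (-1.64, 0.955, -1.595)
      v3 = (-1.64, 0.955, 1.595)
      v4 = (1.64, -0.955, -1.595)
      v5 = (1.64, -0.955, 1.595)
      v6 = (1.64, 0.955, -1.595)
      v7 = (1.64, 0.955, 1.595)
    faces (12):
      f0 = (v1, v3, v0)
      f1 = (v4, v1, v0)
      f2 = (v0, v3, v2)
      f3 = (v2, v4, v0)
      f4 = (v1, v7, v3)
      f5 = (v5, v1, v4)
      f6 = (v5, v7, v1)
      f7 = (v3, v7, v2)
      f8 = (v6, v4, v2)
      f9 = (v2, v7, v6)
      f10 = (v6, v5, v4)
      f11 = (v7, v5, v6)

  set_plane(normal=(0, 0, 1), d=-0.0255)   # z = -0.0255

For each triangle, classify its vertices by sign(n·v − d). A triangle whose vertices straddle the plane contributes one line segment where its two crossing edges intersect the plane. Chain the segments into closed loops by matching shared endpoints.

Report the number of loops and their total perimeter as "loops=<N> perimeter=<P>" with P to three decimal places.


Straddling triangles (8 of 12):
  (v1,v3,v0) [++-] → (-1.64, -0.015268, -0.0255)–(-1.64, -0.955, -0.0255)  len=0.9397
  (v4,v1,v0) [-+-] → (0.0262194, -0.955, -0.0255)–(-1.64, -0.955, -0.0255)  len=1.6662
  (v0,v3,v2) [-+-] → (-1.64, -0.015268, -0.0255)–(-1.64, 0.955, -0.0255)  len=0.9703
  (v5,v1,v4) [++-] → (0.0262194, -0.955, -0.0255)–(1.64, -0.955, -0.0255)  len=1.6138
  (v3,v7,v2) [++-] → (-0.0262194, 0.955, -0.0255)–(-1.64, 0.955, -0.0255)  len=1.6138
  (v2,v7,v6) [-+-] → (-0.0262194, 0.955, -0.0255)–(1.64, 0.955, -0.0255)  len=1.6662
  (v6,v5,v4) [-+-] → (1.64, 0.015268, -0.0255)–(1.64, -0.955, -0.0255)  len=0.9703
  (v7,v5,v6) [++-] → (1.64, 0.015268, -0.0255)–(1.64, 0.955, -0.0255)  len=0.9397

Chained into 1 loop(s):
  loop 1: 8 segments, perimeter = 10.3800
Total perimeter = 10.380

loops=1 perimeter=10.380


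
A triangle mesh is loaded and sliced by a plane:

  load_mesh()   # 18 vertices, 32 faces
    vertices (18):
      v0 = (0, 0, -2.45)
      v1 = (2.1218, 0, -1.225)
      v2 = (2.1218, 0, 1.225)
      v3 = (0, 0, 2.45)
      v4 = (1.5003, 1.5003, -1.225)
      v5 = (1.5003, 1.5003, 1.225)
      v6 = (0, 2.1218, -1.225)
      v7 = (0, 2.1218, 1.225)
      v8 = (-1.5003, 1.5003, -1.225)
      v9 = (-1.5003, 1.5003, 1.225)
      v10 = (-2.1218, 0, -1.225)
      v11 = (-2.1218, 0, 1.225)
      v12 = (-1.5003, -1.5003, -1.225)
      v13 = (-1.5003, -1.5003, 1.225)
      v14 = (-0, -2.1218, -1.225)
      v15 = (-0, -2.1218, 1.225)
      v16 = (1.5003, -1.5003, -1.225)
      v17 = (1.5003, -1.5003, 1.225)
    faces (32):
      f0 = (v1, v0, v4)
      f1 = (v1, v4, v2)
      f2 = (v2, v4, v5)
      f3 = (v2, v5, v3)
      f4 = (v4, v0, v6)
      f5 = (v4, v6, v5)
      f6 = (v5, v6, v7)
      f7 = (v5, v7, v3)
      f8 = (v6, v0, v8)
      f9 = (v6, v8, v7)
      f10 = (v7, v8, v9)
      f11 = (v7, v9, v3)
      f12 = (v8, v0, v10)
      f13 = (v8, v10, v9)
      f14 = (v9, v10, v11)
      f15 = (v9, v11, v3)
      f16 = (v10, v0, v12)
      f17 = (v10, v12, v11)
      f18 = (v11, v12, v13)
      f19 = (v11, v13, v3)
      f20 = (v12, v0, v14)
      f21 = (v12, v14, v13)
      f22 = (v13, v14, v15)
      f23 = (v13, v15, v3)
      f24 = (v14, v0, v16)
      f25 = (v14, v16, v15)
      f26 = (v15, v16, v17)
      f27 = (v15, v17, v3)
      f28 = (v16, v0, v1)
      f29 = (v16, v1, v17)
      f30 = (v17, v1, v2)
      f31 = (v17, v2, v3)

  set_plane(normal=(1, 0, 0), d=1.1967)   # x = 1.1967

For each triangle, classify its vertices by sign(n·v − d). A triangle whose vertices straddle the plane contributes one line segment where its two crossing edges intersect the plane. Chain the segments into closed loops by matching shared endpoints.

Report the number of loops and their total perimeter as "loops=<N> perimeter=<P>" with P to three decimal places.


loops=1 perimeter=11.805

Straddling triangles (12 of 32):
  (v1,v0,v4) [+-+] → (1.1967, 0, -1.7591)–(1.1967, 1.1967, -1.47289)  len=1.2304
  (v2,v5,v3) [++-] → (1.1967, 1.1967, 1.47289)–(1.1967, 0, 1.7591)  len=1.2304
  (v4,v0,v6) [+--] → (1.1967, 1.1967, -1.47289)–(1.1967, 1.62607, -1.225)  len=0.4958
  (v4,v6,v5) [+-+] → (1.1967, 1.62607, -1.225)–(1.1967, 1.62607, 0.729219)  len=1.9542
  (v5,v6,v7) [+--] → (1.1967, 1.62607, 0.729219)–(1.1967, 1.62607, 1.225)  len=0.4958
  (v5,v7,v3) [+--] → (1.1967, 1.62607, 1.225)–(1.1967, 1.1967, 1.47289)  len=0.4958
  (v14,v0,v16) [--+] → (1.1967, -1.1967, -1.47289)–(1.1967, -1.62607, -1.225)  len=0.4958
  (v14,v16,v15) [-+-] → (1.1967, -1.62607, -1.225)–(1.1967, -1.62607, -0.729219)  len=0.4958
  (v15,v16,v17) [-++] → (1.1967, -1.62607, -0.729219)–(1.1967, -1.62607, 1.225)  len=1.9542
  (v15,v17,v3) [-+-] → (1.1967, -1.62607, 1.225)–(1.1967, -1.1967, 1.47289)  len=0.4958
  (v16,v0,v1) [+-+] → (1.1967, -1.1967, -1.47289)–(1.1967, 0, -1.7591)  len=1.2304
  (v17,v2,v3) [++-] → (1.1967, 0, 1.7591)–(1.1967, -1.1967, 1.47289)  len=1.2304

Chained into 1 loop(s):
  loop 1: 12 segments, perimeter = 11.8049
Total perimeter = 11.805


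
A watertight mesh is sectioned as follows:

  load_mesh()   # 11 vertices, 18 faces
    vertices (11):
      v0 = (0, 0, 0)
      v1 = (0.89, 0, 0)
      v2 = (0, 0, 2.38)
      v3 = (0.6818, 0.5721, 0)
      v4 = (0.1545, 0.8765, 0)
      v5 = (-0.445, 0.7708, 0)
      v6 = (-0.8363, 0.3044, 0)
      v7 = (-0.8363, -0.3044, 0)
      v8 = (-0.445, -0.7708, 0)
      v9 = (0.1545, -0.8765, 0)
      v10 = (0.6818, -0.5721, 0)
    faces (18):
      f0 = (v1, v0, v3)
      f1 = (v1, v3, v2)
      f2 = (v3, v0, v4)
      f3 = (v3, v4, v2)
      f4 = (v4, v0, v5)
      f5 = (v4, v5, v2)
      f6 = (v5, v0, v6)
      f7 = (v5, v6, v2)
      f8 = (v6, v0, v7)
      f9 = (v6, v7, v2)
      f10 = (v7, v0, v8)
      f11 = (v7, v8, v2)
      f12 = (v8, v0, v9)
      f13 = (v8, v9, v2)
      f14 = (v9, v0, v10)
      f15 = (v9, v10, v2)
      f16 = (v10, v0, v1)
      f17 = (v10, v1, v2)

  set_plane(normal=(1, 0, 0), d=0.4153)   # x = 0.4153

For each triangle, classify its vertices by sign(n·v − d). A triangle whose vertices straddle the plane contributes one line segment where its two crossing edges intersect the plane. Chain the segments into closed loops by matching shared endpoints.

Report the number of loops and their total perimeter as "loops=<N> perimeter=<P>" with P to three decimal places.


Straddling triangles (8 of 18):
  (v1,v0,v3) [+-+] → (0.4153, 0, 0)–(0.4153, 0.348479, 0)  len=0.3485
  (v1,v3,v2) [++-] → (0.4153, 0.348479, 0.930287)–(0.4153, 0, 1.26942)  len=0.4863
  (v3,v0,v4) [+--] → (0.4153, 0.348479, 0)–(0.4153, 0.725945, 0)  len=0.3775
  (v3,v4,v2) [+--] → (0.4153, 0.725945, 0)–(0.4153, 0.348479, 0.930287)  len=1.0039
  (v9,v0,v10) [--+] → (0.4153, -0.348479, 0)–(0.4153, -0.725945, 0)  len=0.3775
  (v9,v10,v2) [-+-] → (0.4153, -0.725945, 0)–(0.4153, -0.348479, 0.930287)  len=1.0039
  (v10,v0,v1) [+-+] → (0.4153, -0.348479, 0)–(0.4153, 0, 0)  len=0.3485
  (v10,v1,v2) [++-] → (0.4153, 0, 1.26942)–(0.4153, -0.348479, 0.930287)  len=0.4863

Chained into 1 loop(s):
  loop 1: 8 segments, perimeter = 4.4323
Total perimeter = 4.432

loops=1 perimeter=4.432


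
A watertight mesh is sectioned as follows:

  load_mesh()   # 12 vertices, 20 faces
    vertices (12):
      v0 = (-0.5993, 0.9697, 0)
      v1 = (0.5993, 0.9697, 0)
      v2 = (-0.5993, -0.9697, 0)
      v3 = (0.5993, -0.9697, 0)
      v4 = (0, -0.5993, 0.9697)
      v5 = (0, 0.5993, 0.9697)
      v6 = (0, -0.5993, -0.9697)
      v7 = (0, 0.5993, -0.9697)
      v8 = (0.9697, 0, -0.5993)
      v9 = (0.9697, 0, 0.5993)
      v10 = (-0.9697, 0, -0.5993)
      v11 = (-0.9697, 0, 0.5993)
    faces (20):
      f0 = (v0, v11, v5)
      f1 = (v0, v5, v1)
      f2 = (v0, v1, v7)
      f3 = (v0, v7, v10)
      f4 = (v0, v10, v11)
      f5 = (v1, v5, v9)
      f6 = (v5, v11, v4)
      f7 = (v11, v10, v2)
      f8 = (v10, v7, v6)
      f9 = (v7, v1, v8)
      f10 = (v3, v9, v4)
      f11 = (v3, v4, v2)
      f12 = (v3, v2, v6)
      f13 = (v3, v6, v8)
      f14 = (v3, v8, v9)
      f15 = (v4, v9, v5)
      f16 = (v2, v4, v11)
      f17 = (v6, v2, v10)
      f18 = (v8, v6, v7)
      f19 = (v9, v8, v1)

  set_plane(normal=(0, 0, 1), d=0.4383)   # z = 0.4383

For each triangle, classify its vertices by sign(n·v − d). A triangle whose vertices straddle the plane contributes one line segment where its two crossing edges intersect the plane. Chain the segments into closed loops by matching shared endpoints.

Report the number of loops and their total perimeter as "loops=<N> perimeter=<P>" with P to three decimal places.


loops=1 perimeter=5.494

Straddling triangles (10 of 20):
  (v0,v11,v5) [-++] → (-0.870193, 0.260507, 0.4383)–(-0.328419, 0.802281, 0.4383)  len=0.7662
  (v0,v5,v1) [-+-] → (-0.328419, 0.802281, 0.4383)–(0.328419, 0.802281, 0.4383)  len=0.6568
  (v0,v10,v11) [--+] → (-0.9697, 0, 0.4383)–(-0.870193, 0.260507, 0.4383)  len=0.2789
  (v1,v5,v9) [-++] → (0.328419, 0.802281, 0.4383)–(0.870193, 0.260507, 0.4383)  len=0.7662
  (v11,v10,v2) [+--] → (-0.9697, 0, 0.4383)–(-0.870193, -0.260507, 0.4383)  len=0.2789
  (v3,v9,v4) [-++] → (0.870193, -0.260507, 0.4383)–(0.328419, -0.802281, 0.4383)  len=0.7662
  (v3,v4,v2) [-+-] → (0.328419, -0.802281, 0.4383)–(-0.328419, -0.802281, 0.4383)  len=0.6568
  (v3,v8,v9) [--+] → (0.9697, 0, 0.4383)–(0.870193, -0.260507, 0.4383)  len=0.2789
  (v2,v4,v11) [-++] → (-0.328419, -0.802281, 0.4383)–(-0.870193, -0.260507, 0.4383)  len=0.7662
  (v9,v8,v1) [+--] → (0.9697, 0, 0.4383)–(0.870193, 0.260507, 0.4383)  len=0.2789

Chained into 1 loop(s):
  loop 1: 10 segments, perimeter = 5.4939
Total perimeter = 5.494


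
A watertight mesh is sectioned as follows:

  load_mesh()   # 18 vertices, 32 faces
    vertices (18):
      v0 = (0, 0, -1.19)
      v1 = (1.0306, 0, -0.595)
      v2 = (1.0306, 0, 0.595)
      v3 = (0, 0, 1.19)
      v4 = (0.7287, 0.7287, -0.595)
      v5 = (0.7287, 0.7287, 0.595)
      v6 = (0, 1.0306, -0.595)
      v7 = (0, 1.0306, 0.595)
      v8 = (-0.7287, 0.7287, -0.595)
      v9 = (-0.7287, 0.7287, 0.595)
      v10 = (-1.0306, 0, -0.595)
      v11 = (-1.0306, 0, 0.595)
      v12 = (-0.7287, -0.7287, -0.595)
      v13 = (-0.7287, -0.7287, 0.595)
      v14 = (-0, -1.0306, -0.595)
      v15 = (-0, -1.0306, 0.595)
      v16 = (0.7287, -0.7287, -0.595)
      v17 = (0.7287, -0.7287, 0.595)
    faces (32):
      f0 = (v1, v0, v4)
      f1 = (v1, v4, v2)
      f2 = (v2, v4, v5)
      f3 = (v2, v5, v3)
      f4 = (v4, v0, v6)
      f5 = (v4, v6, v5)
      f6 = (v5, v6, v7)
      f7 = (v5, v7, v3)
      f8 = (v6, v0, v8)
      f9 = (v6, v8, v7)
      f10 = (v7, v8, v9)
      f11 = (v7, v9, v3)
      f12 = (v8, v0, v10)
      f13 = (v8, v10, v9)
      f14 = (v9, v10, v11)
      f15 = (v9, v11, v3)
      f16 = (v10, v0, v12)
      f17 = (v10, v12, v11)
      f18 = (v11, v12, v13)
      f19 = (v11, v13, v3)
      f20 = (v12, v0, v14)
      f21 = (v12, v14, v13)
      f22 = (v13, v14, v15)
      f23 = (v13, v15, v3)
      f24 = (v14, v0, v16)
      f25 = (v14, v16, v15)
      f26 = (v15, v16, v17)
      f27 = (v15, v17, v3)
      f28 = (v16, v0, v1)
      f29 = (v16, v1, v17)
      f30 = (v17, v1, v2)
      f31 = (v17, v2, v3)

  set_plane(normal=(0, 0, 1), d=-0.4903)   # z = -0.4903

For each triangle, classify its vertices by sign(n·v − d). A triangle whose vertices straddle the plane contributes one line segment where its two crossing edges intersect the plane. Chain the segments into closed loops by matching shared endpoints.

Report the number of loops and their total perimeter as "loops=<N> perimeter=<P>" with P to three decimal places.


Straddling triangles (16 of 32):
  (v1,v4,v2) [--+] → (0.755262, 0.664587, -0.4903)–(1.0306, 0, -0.4903)  len=0.7194
  (v2,v4,v5) [+-+] → (0.755262, 0.664587, -0.4903)–(0.7287, 0.7287, -0.4903)  len=0.0694
  (v4,v6,v5) [--+] → (0.0641134, 1.00404, -0.4903)–(0.7287, 0.7287, -0.4903)  len=0.7194
  (v5,v6,v7) [+-+] → (0.0641134, 1.00404, -0.4903)–(0, 1.0306, -0.4903)  len=0.0694
  (v6,v8,v7) [--+] → (-0.664587, 0.755262, -0.4903)–(0, 1.0306, -0.4903)  len=0.7194
  (v7,v8,v9) [+-+] → (-0.664587, 0.755262, -0.4903)–(-0.7287, 0.7287, -0.4903)  len=0.0694
  (v8,v10,v9) [--+] → (-1.00404, 0.0641134, -0.4903)–(-0.7287, 0.7287, -0.4903)  len=0.7194
  (v9,v10,v11) [+-+] → (-1.00404, 0.0641134, -0.4903)–(-1.0306, 0, -0.4903)  len=0.0694
  (v10,v12,v11) [--+] → (-0.755262, -0.664587, -0.4903)–(-1.0306, 0, -0.4903)  len=0.7194
  (v11,v12,v13) [+-+] → (-0.755262, -0.664587, -0.4903)–(-0.7287, -0.7287, -0.4903)  len=0.0694
  (v12,v14,v13) [--+] → (-0.0641134, -1.00404, -0.4903)–(-0.7287, -0.7287, -0.4903)  len=0.7194
  (v13,v14,v15) [+-+] → (-0.0641134, -1.00404, -0.4903)–(0, -1.0306, -0.4903)  len=0.0694
  (v14,v16,v15) [--+] → (0.664587, -0.755262, -0.4903)–(0, -1.0306, -0.4903)  len=0.7194
  (v15,v16,v17) [+-+] → (0.664587, -0.755262, -0.4903)–(0.7287, -0.7287, -0.4903)  len=0.0694
  (v16,v1,v17) [--+] → (1.00404, -0.0641134, -0.4903)–(0.7287, -0.7287, -0.4903)  len=0.7194
  (v17,v1,v2) [+-+] → (1.00404, -0.0641134, -0.4903)–(1.0306, 0, -0.4903)  len=0.0694

Chained into 1 loop(s):
  loop 1: 16 segments, perimeter = 6.3101
Total perimeter = 6.310

loops=1 perimeter=6.310


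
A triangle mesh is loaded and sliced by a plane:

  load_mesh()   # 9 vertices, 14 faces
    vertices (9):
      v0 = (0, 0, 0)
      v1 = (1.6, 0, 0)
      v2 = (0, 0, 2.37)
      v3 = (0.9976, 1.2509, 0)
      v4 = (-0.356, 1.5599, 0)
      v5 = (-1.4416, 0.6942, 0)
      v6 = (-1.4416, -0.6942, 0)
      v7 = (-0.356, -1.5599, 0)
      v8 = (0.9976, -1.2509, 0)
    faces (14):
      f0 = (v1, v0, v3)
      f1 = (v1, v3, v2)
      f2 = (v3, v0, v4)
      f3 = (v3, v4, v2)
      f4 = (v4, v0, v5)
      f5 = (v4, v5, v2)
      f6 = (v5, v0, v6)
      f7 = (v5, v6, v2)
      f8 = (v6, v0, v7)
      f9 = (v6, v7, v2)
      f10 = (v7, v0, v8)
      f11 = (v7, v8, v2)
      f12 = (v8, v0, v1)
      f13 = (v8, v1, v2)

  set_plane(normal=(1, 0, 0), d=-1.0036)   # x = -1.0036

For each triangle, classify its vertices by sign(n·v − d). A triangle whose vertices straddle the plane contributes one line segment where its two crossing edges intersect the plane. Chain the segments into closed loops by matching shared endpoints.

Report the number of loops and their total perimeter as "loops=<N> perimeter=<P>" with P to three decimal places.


loops=1 perimeter=4.878

Straddling triangles (6 of 14):
  (v4,v0,v5) [++-] → (-1.0036, 0.483282, 0)–(-1.0036, 1.04348, 0)  len=0.5602
  (v4,v5,v2) [+-+] → (-1.0036, 1.04348, 0)–(-1.0036, 0.483282, 0.720075)  len=0.9123
  (v5,v0,v6) [-+-] → (-1.0036, 0.483282, 0)–(-1.0036, -0.483282, 0)  len=0.9666
  (v5,v6,v2) [--+] → (-1.0036, -0.483282, 0.720075)–(-1.0036, 0.483282, 0.720075)  len=0.9666
  (v6,v0,v7) [-++] → (-1.0036, -0.483282, 0)–(-1.0036, -1.04348, 0)  len=0.5602
  (v6,v7,v2) [-++] → (-1.0036, -1.04348, 0)–(-1.0036, -0.483282, 0.720075)  len=0.9123

Chained into 1 loop(s):
  loop 1: 6 segments, perimeter = 4.8782
Total perimeter = 4.878


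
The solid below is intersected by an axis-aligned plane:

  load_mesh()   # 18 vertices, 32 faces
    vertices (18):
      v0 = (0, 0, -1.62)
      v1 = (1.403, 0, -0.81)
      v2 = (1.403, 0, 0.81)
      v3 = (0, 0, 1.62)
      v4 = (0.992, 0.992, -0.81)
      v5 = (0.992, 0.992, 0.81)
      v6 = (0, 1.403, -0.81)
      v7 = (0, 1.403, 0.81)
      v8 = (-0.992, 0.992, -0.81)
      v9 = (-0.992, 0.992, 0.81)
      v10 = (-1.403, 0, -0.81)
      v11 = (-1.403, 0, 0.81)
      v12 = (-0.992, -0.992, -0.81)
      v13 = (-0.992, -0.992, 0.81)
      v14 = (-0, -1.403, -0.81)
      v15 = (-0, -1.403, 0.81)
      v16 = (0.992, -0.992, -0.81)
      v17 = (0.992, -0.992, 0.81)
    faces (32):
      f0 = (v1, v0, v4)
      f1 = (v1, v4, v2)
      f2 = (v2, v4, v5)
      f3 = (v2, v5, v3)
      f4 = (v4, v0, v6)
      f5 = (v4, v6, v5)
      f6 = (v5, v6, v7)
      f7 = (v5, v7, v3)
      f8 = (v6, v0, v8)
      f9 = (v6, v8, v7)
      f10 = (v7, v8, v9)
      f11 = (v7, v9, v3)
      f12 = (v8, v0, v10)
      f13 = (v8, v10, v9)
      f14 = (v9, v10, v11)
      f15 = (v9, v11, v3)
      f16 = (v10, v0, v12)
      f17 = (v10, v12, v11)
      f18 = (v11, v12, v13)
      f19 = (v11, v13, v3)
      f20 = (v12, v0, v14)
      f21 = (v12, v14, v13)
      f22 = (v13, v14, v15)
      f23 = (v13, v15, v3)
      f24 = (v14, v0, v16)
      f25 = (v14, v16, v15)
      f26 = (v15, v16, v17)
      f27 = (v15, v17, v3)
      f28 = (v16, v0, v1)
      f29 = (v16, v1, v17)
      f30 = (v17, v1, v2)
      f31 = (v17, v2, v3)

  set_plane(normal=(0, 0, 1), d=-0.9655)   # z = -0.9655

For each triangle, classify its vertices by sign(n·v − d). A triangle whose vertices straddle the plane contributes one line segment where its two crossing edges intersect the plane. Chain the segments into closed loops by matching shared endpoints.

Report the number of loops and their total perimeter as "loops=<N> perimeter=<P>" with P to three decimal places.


loops=1 perimeter=6.941

Straddling triangles (8 of 32):
  (v1,v0,v4) [+-+] → (1.13366, 0, -0.9655)–(0.80156, 0.80156, -0.9655)  len=0.8676
  (v4,v0,v6) [+-+] → (0.80156, 0.80156, -0.9655)–(0, 1.13366, -0.9655)  len=0.8676
  (v6,v0,v8) [+-+] → (0, 1.13366, -0.9655)–(-0.80156, 0.80156, -0.9655)  len=0.8676
  (v8,v0,v10) [+-+] → (-0.80156, 0.80156, -0.9655)–(-1.13366, 0, -0.9655)  len=0.8676
  (v10,v0,v12) [+-+] → (-1.13366, 0, -0.9655)–(-0.80156, -0.80156, -0.9655)  len=0.8676
  (v12,v0,v14) [+-+] → (-0.80156, -0.80156, -0.9655)–(0, -1.13366, -0.9655)  len=0.8676
  (v14,v0,v16) [+-+] → (0, -1.13366, -0.9655)–(0.80156, -0.80156, -0.9655)  len=0.8676
  (v16,v0,v1) [+-+] → (0.80156, -0.80156, -0.9655)–(1.13366, 0, -0.9655)  len=0.8676

Chained into 1 loop(s):
  loop 1: 8 segments, perimeter = 6.9411
Total perimeter = 6.941


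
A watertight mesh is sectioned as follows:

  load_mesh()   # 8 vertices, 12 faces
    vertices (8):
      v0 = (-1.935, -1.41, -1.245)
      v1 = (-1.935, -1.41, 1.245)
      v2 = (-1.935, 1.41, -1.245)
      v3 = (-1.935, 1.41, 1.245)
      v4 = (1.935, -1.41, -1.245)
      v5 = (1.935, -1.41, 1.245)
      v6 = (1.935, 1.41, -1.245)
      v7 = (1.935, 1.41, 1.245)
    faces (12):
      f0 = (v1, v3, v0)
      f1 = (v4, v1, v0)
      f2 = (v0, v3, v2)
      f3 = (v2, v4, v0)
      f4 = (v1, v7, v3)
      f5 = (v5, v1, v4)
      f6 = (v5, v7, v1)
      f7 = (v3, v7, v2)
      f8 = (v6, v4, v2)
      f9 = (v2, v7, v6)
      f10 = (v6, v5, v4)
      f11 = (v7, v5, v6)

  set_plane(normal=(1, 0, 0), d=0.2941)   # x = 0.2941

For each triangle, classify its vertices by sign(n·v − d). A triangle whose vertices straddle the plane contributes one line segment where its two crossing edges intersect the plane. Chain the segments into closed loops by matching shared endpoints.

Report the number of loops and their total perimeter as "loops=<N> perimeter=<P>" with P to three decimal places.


Straddling triangles (8 of 12):
  (v4,v1,v0) [+--] → (0.2941, -1.41, -0.189227)–(0.2941, -1.41, -1.245)  len=1.0558
  (v2,v4,v0) [-+-] → (0.2941, -0.214305, -1.245)–(0.2941, -1.41, -1.245)  len=1.1957
  (v1,v7,v3) [-+-] → (0.2941, 0.214305, 1.245)–(0.2941, 1.41, 1.245)  len=1.1957
  (v5,v1,v4) [+-+] → (0.2941, -1.41, 1.245)–(0.2941, -1.41, -0.189227)  len=1.4342
  (v5,v7,v1) [++-] → (0.2941, 0.214305, 1.245)–(0.2941, -1.41, 1.245)  len=1.6243
  (v3,v7,v2) [-+-] → (0.2941, 1.41, 1.245)–(0.2941, 1.41, 0.189227)  len=1.0558
  (v6,v4,v2) [++-] → (0.2941, -0.214305, -1.245)–(0.2941, 1.41, -1.245)  len=1.6243
  (v2,v7,v6) [-++] → (0.2941, 1.41, 0.189227)–(0.2941, 1.41, -1.245)  len=1.4342

Chained into 1 loop(s):
  loop 1: 8 segments, perimeter = 10.6200
Total perimeter = 10.620

loops=1 perimeter=10.620


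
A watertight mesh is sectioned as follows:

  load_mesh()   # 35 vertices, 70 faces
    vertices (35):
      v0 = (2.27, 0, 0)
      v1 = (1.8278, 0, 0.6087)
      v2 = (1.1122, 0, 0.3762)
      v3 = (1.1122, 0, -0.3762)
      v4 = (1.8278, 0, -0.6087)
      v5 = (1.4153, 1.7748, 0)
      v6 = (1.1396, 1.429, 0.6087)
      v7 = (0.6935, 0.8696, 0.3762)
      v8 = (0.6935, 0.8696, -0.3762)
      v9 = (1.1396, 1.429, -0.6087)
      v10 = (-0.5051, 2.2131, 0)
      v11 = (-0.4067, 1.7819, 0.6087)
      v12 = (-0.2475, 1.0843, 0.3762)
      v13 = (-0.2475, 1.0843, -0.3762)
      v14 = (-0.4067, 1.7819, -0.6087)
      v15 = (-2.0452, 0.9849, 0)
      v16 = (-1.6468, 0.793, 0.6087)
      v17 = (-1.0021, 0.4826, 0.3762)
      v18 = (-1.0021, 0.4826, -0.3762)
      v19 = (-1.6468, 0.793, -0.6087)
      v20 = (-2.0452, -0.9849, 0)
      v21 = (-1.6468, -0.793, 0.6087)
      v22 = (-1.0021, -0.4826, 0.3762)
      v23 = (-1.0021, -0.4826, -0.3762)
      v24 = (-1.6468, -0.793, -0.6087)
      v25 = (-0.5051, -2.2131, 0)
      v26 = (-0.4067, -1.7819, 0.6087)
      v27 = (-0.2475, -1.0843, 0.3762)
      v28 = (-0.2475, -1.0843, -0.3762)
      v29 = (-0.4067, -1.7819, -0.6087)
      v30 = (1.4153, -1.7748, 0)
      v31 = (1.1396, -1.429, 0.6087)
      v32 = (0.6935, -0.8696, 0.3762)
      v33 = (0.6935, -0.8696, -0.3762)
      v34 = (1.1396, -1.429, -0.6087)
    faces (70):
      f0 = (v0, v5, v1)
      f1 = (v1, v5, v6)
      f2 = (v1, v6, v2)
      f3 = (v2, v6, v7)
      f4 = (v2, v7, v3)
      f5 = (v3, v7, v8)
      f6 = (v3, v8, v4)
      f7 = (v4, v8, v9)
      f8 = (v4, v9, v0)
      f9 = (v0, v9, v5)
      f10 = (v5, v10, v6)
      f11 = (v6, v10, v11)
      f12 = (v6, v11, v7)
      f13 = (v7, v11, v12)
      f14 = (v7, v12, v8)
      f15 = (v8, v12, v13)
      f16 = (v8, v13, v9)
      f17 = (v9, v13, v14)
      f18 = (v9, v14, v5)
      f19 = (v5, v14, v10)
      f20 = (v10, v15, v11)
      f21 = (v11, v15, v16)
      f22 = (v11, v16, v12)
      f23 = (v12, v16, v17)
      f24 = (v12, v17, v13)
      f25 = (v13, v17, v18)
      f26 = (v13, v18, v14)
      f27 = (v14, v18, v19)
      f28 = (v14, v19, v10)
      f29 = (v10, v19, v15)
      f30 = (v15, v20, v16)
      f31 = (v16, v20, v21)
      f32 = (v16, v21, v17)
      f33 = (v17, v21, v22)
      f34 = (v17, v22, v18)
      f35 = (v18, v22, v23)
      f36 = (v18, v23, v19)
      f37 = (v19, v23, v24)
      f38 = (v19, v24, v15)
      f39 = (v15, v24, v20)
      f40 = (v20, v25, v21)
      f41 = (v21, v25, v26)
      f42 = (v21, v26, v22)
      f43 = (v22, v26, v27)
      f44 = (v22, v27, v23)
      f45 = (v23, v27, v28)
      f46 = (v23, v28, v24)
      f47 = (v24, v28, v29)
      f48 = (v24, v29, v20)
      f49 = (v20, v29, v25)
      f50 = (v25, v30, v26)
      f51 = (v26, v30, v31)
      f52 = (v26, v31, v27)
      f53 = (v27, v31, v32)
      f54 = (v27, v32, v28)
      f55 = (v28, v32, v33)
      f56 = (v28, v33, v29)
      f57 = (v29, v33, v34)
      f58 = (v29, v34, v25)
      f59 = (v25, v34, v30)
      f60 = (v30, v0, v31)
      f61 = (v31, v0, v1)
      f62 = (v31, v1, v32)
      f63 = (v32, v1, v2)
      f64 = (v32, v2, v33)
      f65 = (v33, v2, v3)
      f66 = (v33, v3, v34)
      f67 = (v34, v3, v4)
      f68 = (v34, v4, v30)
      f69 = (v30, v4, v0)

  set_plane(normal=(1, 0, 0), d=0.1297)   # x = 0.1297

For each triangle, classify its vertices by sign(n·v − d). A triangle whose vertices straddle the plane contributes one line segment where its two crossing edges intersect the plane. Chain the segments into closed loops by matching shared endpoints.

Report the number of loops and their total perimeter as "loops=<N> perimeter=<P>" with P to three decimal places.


loops=2 perimeter=7.241

Straddling triangles (20 of 70):
  (v5,v10,v6) [+-+] → (0.1297, 2.06822, 0)–(0.1297, 1.91046, 0.234938)  len=0.2830
  (v6,v10,v11) [+--] → (0.1297, 1.91046, 0.234938)–(0.1297, 1.65948, 0.6087)  len=0.4502
  (v6,v11,v7) [+-+] → (0.1297, 1.65948, 0.6087)–(0.1297, 1.33711, 0.495345)  len=0.3417
  (v7,v11,v12) [+--] → (0.1297, 1.33711, 0.495345)–(0.1297, 0.998237, 0.3762)  len=0.3592
  (v7,v12,v8) [+-+] → (0.1297, 0.998237, 0.3762)–(0.1297, 0.998237, 0.0746003)  len=0.3016
  (v8,v12,v13) [+--] → (0.1297, 0.998237, 0.0746003)–(0.1297, 0.998237, -0.3762)  len=0.4508
  (v8,v13,v9) [+-+] → (0.1297, 0.998237, -0.3762)–(0.1297, 1.17804, -0.439425)  len=0.1906
  (v9,v13,v14) [+--] → (0.1297, 1.17804, -0.439425)–(0.1297, 1.65948, -0.6087)  len=0.5103
  (v9,v14,v5) [+-+] → (0.1297, 1.65948, -0.6087)–(0.1297, 1.77981, -0.429498)  len=0.2159
  (v5,v14,v10) [+--] → (0.1297, 1.77981, -0.429498)–(0.1297, 2.06822, 0)  len=0.5173
  (v25,v30,v26) [-+-] → (0.1297, -2.06822, 0)–(0.1297, -1.77981, 0.429498)  len=0.5173
  (v26,v30,v31) [-++] → (0.1297, -1.77981, 0.429498)–(0.1297, -1.65948, 0.6087)  len=0.2159
  (v26,v31,v27) [-+-] → (0.1297, -1.65948, 0.6087)–(0.1297, -1.17804, 0.439425)  len=0.5103
  (v27,v31,v32) [-++] → (0.1297, -1.17804, 0.439425)–(0.1297, -0.998237, 0.3762)  len=0.1906
  (v27,v32,v28) [-+-] → (0.1297, -0.998237, 0.3762)–(0.1297, -0.998237, -0.0746003)  len=0.4508
  (v28,v32,v33) [-++] → (0.1297, -0.998237, -0.0746003)–(0.1297, -0.998237, -0.3762)  len=0.3016
  (v28,v33,v29) [-+-] → (0.1297, -0.998237, -0.3762)–(0.1297, -1.33711, -0.495345)  len=0.3592
  (v29,v33,v34) [-++] → (0.1297, -1.33711, -0.495345)–(0.1297, -1.65948, -0.6087)  len=0.3417
  (v29,v34,v25) [-+-] → (0.1297, -1.65948, -0.6087)–(0.1297, -1.91046, -0.234938)  len=0.4502
  (v25,v34,v30) [-++] → (0.1297, -1.91046, -0.234938)–(0.1297, -2.06822, 0)  len=0.2830

Chained into 2 loop(s):
  loop 1: 10 segments, perimeter = 3.6207
  loop 2: 10 segments, perimeter = 3.6207
Total perimeter = 7.241


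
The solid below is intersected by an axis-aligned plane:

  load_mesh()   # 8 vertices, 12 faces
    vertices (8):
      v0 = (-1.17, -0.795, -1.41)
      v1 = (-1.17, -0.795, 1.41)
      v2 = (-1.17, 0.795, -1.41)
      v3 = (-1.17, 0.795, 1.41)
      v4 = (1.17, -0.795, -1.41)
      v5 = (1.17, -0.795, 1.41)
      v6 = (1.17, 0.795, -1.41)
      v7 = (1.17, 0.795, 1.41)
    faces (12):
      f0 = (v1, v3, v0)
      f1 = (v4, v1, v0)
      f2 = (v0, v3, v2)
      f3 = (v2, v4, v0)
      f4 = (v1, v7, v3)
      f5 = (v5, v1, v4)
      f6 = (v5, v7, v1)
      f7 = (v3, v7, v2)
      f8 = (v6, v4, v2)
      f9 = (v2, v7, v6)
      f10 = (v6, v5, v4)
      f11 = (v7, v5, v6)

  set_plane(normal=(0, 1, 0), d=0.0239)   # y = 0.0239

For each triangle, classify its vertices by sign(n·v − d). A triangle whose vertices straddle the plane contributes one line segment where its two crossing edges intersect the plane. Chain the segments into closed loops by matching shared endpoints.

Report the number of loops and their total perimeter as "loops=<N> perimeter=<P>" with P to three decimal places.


Straddling triangles (8 of 12):
  (v1,v3,v0) [-+-] → (-1.17, 0.0239, 1.41)–(-1.17, 0.0239, 0.0423887)  len=1.3676
  (v0,v3,v2) [-++] → (-1.17, 0.0239, 0.0423887)–(-1.17, 0.0239, -1.41)  len=1.4524
  (v2,v4,v0) [+--] → (-0.0351736, 0.0239, -1.41)–(-1.17, 0.0239, -1.41)  len=1.1348
  (v1,v7,v3) [-++] → (0.0351736, 0.0239, 1.41)–(-1.17, 0.0239, 1.41)  len=1.2052
  (v5,v7,v1) [-+-] → (1.17, 0.0239, 1.41)–(0.0351736, 0.0239, 1.41)  len=1.1348
  (v6,v4,v2) [+-+] → (1.17, 0.0239, -1.41)–(-0.0351736, 0.0239, -1.41)  len=1.2052
  (v6,v5,v4) [+--] → (1.17, 0.0239, -0.0423887)–(1.17, 0.0239, -1.41)  len=1.3676
  (v7,v5,v6) [+-+] → (1.17, 0.0239, 1.41)–(1.17, 0.0239, -0.0423887)  len=1.4524

Chained into 1 loop(s):
  loop 1: 8 segments, perimeter = 10.3200
Total perimeter = 10.320

loops=1 perimeter=10.320


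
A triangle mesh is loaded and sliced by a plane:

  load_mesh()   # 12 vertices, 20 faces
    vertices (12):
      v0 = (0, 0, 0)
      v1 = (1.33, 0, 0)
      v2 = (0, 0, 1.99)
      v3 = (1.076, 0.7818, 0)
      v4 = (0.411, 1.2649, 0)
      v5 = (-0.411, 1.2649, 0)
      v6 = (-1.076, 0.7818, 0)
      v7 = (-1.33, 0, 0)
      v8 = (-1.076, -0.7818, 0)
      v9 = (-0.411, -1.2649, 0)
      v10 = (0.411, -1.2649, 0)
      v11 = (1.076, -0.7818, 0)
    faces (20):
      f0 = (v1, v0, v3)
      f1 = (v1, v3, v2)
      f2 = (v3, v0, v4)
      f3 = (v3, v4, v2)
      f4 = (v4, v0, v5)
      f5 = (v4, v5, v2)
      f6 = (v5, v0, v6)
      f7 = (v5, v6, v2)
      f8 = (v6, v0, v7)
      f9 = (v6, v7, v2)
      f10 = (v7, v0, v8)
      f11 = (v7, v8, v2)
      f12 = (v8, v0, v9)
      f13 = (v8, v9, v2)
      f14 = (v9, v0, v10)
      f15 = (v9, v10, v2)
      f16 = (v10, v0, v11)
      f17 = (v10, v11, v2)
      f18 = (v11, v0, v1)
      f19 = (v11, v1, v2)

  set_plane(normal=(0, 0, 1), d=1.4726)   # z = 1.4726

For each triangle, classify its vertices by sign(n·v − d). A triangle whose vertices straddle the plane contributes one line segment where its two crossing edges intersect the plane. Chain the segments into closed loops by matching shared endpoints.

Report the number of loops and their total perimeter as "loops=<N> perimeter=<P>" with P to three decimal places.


loops=1 perimeter=2.137

Straddling triangles (10 of 20):
  (v1,v3,v2) [--+] → (0.27976, 0.203268, 1.4726)–(0.3458, 0, 1.4726)  len=0.2137
  (v3,v4,v2) [--+] → (0.10686, 0.328874, 1.4726)–(0.27976, 0.203268, 1.4726)  len=0.2137
  (v4,v5,v2) [--+] → (-0.10686, 0.328874, 1.4726)–(0.10686, 0.328874, 1.4726)  len=0.2137
  (v5,v6,v2) [--+] → (-0.27976, 0.203268, 1.4726)–(-0.10686, 0.328874, 1.4726)  len=0.2137
  (v6,v7,v2) [--+] → (-0.3458, 0, 1.4726)–(-0.27976, 0.203268, 1.4726)  len=0.2137
  (v7,v8,v2) [--+] → (-0.27976, -0.203268, 1.4726)–(-0.3458, 0, 1.4726)  len=0.2137
  (v8,v9,v2) [--+] → (-0.10686, -0.328874, 1.4726)–(-0.27976, -0.203268, 1.4726)  len=0.2137
  (v9,v10,v2) [--+] → (0.10686, -0.328874, 1.4726)–(-0.10686, -0.328874, 1.4726)  len=0.2137
  (v10,v11,v2) [--+] → (0.27976, -0.203268, 1.4726)–(0.10686, -0.328874, 1.4726)  len=0.2137
  (v11,v1,v2) [--+] → (0.3458, 0, 1.4726)–(0.27976, -0.203268, 1.4726)  len=0.2137

Chained into 1 loop(s):
  loop 1: 10 segments, perimeter = 2.1372
Total perimeter = 2.137


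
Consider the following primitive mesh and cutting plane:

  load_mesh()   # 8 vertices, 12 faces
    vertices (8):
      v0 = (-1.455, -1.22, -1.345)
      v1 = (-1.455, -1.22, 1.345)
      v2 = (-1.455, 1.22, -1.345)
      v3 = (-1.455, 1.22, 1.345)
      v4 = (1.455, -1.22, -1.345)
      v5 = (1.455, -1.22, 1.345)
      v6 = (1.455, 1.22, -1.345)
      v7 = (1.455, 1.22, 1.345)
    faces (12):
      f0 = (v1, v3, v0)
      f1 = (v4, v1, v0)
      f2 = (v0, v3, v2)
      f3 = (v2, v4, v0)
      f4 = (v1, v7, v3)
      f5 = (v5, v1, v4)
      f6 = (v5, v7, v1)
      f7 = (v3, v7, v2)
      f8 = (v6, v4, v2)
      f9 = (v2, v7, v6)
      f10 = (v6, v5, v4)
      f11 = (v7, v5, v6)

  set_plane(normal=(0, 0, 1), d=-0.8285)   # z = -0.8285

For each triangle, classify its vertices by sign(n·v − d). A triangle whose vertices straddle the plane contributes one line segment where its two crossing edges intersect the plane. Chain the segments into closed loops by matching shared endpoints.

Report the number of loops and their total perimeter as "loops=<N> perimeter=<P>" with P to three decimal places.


loops=1 perimeter=10.700

Straddling triangles (8 of 12):
  (v1,v3,v0) [++-] → (-1.455, -0.751502, -0.8285)–(-1.455, -1.22, -0.8285)  len=0.4685
  (v4,v1,v0) [-+-] → (0.896258, -1.22, -0.8285)–(-1.455, -1.22, -0.8285)  len=2.3513
  (v0,v3,v2) [-+-] → (-1.455, -0.751502, -0.8285)–(-1.455, 1.22, -0.8285)  len=1.9715
  (v5,v1,v4) [++-] → (0.896258, -1.22, -0.8285)–(1.455, -1.22, -0.8285)  len=0.5587
  (v3,v7,v2) [++-] → (-0.896258, 1.22, -0.8285)–(-1.455, 1.22, -0.8285)  len=0.5587
  (v2,v7,v6) [-+-] → (-0.896258, 1.22, -0.8285)–(1.455, 1.22, -0.8285)  len=2.3513
  (v6,v5,v4) [-+-] → (1.455, 0.751502, -0.8285)–(1.455, -1.22, -0.8285)  len=1.9715
  (v7,v5,v6) [++-] → (1.455, 0.751502, -0.8285)–(1.455, 1.22, -0.8285)  len=0.4685

Chained into 1 loop(s):
  loop 1: 8 segments, perimeter = 10.7000
Total perimeter = 10.700


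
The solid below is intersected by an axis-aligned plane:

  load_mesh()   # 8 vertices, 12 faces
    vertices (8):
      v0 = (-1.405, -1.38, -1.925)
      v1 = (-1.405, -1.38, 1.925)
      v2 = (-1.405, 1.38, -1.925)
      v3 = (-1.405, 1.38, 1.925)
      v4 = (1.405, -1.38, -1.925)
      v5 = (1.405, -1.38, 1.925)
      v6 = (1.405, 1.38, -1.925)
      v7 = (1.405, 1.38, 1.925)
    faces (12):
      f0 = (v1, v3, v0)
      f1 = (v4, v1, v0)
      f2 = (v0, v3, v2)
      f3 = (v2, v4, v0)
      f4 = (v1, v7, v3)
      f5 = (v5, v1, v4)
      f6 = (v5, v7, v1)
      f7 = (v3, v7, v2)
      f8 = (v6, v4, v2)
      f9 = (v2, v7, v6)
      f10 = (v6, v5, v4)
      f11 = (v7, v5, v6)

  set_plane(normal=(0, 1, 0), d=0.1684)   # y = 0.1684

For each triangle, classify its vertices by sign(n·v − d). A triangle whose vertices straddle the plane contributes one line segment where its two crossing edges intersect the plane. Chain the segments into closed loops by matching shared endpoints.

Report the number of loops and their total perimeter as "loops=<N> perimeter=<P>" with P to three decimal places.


loops=1 perimeter=13.320

Straddling triangles (8 of 12):
  (v1,v3,v0) [-+-] → (-1.405, 0.1684, 1.925)–(-1.405, 0.1684, 0.234906)  len=1.6901
  (v0,v3,v2) [-++] → (-1.405, 0.1684, 0.234906)–(-1.405, 0.1684, -1.925)  len=2.1599
  (v2,v4,v0) [+--] → (-0.171451, 0.1684, -1.925)–(-1.405, 0.1684, -1.925)  len=1.2335
  (v1,v7,v3) [-++] → (0.171451, 0.1684, 1.925)–(-1.405, 0.1684, 1.925)  len=1.5765
  (v5,v7,v1) [-+-] → (1.405, 0.1684, 1.925)–(0.171451, 0.1684, 1.925)  len=1.2335
  (v6,v4,v2) [+-+] → (1.405, 0.1684, -1.925)–(-0.171451, 0.1684, -1.925)  len=1.5765
  (v6,v5,v4) [+--] → (1.405, 0.1684, -0.234906)–(1.405, 0.1684, -1.925)  len=1.6901
  (v7,v5,v6) [+-+] → (1.405, 0.1684, 1.925)–(1.405, 0.1684, -0.234906)  len=2.1599

Chained into 1 loop(s):
  loop 1: 8 segments, perimeter = 13.3200
Total perimeter = 13.320


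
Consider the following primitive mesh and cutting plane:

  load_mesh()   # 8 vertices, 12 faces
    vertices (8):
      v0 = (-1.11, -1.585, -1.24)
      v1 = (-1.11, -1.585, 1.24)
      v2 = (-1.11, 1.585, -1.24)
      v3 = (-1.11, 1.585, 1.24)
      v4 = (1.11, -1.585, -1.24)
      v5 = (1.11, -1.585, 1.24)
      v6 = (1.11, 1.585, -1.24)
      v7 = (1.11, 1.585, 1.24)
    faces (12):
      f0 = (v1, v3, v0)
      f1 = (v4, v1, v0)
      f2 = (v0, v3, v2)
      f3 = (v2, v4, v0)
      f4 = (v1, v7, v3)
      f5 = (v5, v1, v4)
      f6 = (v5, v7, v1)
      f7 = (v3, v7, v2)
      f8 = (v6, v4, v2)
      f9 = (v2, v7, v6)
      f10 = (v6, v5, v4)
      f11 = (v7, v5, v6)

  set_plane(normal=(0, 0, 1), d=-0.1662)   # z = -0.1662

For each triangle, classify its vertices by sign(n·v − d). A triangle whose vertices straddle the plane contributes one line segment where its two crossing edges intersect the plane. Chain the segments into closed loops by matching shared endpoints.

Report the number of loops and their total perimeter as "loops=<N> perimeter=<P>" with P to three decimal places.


loops=1 perimeter=10.780

Straddling triangles (8 of 12):
  (v1,v3,v0) [++-] → (-1.11, -0.212441, -0.1662)–(-1.11, -1.585, -0.1662)  len=1.3726
  (v4,v1,v0) [-+-] → (0.148776, -1.585, -0.1662)–(-1.11, -1.585, -0.1662)  len=1.2588
  (v0,v3,v2) [-+-] → (-1.11, -0.212441, -0.1662)–(-1.11, 1.585, -0.1662)  len=1.7974
  (v5,v1,v4) [++-] → (0.148776, -1.585, -0.1662)–(1.11, -1.585, -0.1662)  len=0.9612
  (v3,v7,v2) [++-] → (-0.148776, 1.585, -0.1662)–(-1.11, 1.585, -0.1662)  len=0.9612
  (v2,v7,v6) [-+-] → (-0.148776, 1.585, -0.1662)–(1.11, 1.585, -0.1662)  len=1.2588
  (v6,v5,v4) [-+-] → (1.11, 0.212441, -0.1662)–(1.11, -1.585, -0.1662)  len=1.7974
  (v7,v5,v6) [++-] → (1.11, 0.212441, -0.1662)–(1.11, 1.585, -0.1662)  len=1.3726

Chained into 1 loop(s):
  loop 1: 8 segments, perimeter = 10.7800
Total perimeter = 10.780


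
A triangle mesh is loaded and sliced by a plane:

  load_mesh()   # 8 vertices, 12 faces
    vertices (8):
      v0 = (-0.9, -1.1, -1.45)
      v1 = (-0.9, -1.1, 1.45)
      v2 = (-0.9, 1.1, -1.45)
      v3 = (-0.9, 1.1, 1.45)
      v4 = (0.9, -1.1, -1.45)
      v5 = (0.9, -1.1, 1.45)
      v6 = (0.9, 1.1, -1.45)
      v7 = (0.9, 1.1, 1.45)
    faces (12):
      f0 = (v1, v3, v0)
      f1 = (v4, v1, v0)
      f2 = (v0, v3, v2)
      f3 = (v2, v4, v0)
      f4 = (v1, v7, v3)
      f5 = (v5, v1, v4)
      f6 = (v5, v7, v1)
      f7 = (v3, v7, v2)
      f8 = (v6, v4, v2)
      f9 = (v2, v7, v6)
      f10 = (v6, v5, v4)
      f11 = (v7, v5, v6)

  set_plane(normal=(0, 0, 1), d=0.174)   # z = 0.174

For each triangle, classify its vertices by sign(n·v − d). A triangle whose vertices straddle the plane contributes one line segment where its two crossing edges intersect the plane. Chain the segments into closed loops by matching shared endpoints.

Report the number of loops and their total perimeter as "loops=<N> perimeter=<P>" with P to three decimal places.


loops=1 perimeter=8.000

Straddling triangles (8 of 12):
  (v1,v3,v0) [++-] → (-0.9, 0.132, 0.174)–(-0.9, -1.1, 0.174)  len=1.2320
  (v4,v1,v0) [-+-] → (-0.108, -1.1, 0.174)–(-0.9, -1.1, 0.174)  len=0.7920
  (v0,v3,v2) [-+-] → (-0.9, 0.132, 0.174)–(-0.9, 1.1, 0.174)  len=0.9680
  (v5,v1,v4) [++-] → (-0.108, -1.1, 0.174)–(0.9, -1.1, 0.174)  len=1.0080
  (v3,v7,v2) [++-] → (0.108, 1.1, 0.174)–(-0.9, 1.1, 0.174)  len=1.0080
  (v2,v7,v6) [-+-] → (0.108, 1.1, 0.174)–(0.9, 1.1, 0.174)  len=0.7920
  (v6,v5,v4) [-+-] → (0.9, -0.132, 0.174)–(0.9, -1.1, 0.174)  len=0.9680
  (v7,v5,v6) [++-] → (0.9, -0.132, 0.174)–(0.9, 1.1, 0.174)  len=1.2320

Chained into 1 loop(s):
  loop 1: 8 segments, perimeter = 8.0000
Total perimeter = 8.000


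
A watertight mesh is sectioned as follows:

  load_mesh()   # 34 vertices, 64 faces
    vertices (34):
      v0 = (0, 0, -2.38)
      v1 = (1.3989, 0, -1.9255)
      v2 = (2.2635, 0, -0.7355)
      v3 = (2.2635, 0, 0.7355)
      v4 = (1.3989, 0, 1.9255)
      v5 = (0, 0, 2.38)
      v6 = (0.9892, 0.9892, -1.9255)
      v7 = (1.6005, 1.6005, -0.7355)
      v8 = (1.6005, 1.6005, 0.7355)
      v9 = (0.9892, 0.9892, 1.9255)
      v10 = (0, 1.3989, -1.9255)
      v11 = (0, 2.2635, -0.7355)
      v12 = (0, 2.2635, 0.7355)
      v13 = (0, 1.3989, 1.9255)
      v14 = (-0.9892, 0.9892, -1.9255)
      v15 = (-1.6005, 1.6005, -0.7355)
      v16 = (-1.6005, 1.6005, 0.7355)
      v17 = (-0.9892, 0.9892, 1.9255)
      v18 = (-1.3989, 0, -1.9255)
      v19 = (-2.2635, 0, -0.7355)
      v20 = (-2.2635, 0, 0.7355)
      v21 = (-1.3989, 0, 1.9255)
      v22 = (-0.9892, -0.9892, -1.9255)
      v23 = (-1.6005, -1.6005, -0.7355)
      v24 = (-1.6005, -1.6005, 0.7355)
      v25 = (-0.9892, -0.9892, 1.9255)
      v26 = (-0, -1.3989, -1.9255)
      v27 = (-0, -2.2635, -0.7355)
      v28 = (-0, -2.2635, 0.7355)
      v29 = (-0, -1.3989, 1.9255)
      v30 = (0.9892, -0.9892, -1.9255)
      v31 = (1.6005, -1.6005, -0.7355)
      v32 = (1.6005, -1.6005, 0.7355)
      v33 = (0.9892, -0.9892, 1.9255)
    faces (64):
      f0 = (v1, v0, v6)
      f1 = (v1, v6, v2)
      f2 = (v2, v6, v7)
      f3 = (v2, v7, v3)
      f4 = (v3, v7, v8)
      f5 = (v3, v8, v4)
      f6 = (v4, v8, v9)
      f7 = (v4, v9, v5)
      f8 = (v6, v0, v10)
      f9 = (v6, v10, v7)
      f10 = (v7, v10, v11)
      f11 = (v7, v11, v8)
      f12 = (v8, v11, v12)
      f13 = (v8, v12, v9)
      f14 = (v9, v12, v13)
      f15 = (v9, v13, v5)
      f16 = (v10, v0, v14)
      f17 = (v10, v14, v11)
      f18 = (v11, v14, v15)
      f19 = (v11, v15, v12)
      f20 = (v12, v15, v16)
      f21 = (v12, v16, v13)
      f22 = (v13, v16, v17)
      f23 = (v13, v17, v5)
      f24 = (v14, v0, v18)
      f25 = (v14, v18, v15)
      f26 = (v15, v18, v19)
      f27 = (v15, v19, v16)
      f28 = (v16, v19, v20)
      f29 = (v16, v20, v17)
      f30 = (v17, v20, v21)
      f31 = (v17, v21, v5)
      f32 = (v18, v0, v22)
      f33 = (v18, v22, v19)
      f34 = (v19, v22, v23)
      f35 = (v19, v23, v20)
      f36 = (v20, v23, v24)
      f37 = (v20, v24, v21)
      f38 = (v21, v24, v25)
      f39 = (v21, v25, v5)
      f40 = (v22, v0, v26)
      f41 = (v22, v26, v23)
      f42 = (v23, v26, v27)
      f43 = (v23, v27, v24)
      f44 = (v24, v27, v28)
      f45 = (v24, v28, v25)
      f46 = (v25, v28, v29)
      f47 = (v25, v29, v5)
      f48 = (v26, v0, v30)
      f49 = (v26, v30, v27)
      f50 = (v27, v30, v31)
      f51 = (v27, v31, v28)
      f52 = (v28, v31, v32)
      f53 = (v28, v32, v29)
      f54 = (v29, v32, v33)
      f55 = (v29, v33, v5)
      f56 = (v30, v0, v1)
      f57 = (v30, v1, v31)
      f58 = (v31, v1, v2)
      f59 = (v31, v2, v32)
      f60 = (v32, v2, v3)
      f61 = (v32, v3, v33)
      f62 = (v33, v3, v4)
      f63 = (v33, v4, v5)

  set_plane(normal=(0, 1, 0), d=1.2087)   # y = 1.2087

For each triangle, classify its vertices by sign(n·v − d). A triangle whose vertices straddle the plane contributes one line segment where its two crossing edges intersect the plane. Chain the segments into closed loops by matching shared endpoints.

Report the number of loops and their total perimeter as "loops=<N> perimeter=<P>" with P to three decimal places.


loops=1 perimeter=12.017

Straddling triangles (20 of 64):
  (v2,v6,v7) [--+] → (1.2087, 1.2087, -1.49821)–(1.7628, 1.2087, -0.7355)  len=0.9427
  (v2,v7,v3) [-+-] → (1.7628, 1.2087, -0.7355)–(1.7628, 1.2087, -0.375401)  len=0.3601
  (v3,v7,v8) [-++] → (1.7628, 1.2087, -0.375401)–(1.7628, 1.2087, 0.7355)  len=1.1109
  (v3,v8,v4) [-+-] → (1.7628, 1.2087, 0.7355)–(1.55115, 1.2087, 1.02681)  len=0.3601
  (v4,v8,v9) [-+-] → (1.55115, 1.2087, 1.02681)–(1.2087, 1.2087, 1.49821)  len=0.5827
  (v6,v0,v10) [--+] → (0, 1.2087, -1.9873)–(0.459228, 1.2087, -1.9255)  len=0.4634
  (v6,v10,v7) [-++] → (0.459228, 1.2087, -1.9255)–(1.2087, 1.2087, -1.49821)  len=0.8627
  (v8,v12,v9) [++-] → (0.818809, 1.2087, 1.72052)–(1.2087, 1.2087, 1.49821)  len=0.4488
  (v9,v12,v13) [-++] → (0.818809, 1.2087, 1.72052)–(0.459228, 1.2087, 1.9255)  len=0.4139
  (v9,v13,v5) [-+-] → (0.459228, 1.2087, 1.9255)–(0, 1.2087, 1.9873)  len=0.4634
  (v10,v0,v14) [+--] → (0, 1.2087, -1.9873)–(-0.459228, 1.2087, -1.9255)  len=0.4634
  (v10,v14,v11) [+-+] → (-0.459228, 1.2087, -1.9255)–(-0.818809, 1.2087, -1.72052)  len=0.4139
  (v11,v14,v15) [+-+] → (-0.818809, 1.2087, -1.72052)–(-1.2087, 1.2087, -1.49821)  len=0.4488
  (v13,v16,v17) [++-] → (-1.2087, 1.2087, 1.49821)–(-0.459228, 1.2087, 1.9255)  len=0.8627
  (v13,v17,v5) [+--] → (-0.459228, 1.2087, 1.9255)–(0, 1.2087, 1.9873)  len=0.4634
  (v14,v18,v15) [--+] → (-1.55115, 1.2087, -1.02681)–(-1.2087, 1.2087, -1.49821)  len=0.5827
  (v15,v18,v19) [+--] → (-1.55115, 1.2087, -1.02681)–(-1.7628, 1.2087, -0.7355)  len=0.3601
  (v15,v19,v16) [+-+] → (-1.7628, 1.2087, -0.7355)–(-1.7628, 1.2087, 0.375401)  len=1.1109
  (v16,v19,v20) [+--] → (-1.7628, 1.2087, 0.375401)–(-1.7628, 1.2087, 0.7355)  len=0.3601
  (v16,v20,v17) [+--] → (-1.7628, 1.2087, 0.7355)–(-1.2087, 1.2087, 1.49821)  len=0.9427

Chained into 1 loop(s):
  loop 1: 20 segments, perimeter = 12.0173
Total perimeter = 12.017
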